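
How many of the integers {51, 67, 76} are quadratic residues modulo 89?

1

(51/89) = -1 → non-residue.
(67/89) = +1 → QR.
(76/89) = -1 → non-residue.
Total quadratic residues among the 3: 1.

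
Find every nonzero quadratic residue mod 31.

Square k = 1,…,15 (k and 31−k give the same square):
1²=1, 2²=4, 3²=9, 4²=16, 5²=25, 6²≡5, 7²≡18, 8²≡2, 9²≡19, 10²≡7, 11²≡28, 12²≡20, 13²≡14, 14²≡10, 15²≡8 (mod 31).
So the quadratic residues mod 31 are {1, 2, 4, 5, 7, 8, 9, 10, 14, 16, 18, 19, 20, 25, 28}.

1,2,4,5,7,8,9,10,14,16,18,19,20,25,28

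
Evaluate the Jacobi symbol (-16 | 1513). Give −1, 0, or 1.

1

First reduce: -16 ≡ 1497 (mod 1513).
Reciprocity: 1497 ≡ 1 and 1513 ≡ 1 (mod 4), so (1497/1513) = +(1513/1497).
Reduce top mod 1497: now compute (16/1497).
Pull out 2^4: since 1497 ≡ 1 (mod 8), (2/1497) = +1, so (2/1497)^4 = +1.
Reached (1/1497) = 1. Collecting the sign flips along the way, the symbol is +1.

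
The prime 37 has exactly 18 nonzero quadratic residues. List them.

Square k = 1,…,18 (k and 37−k give the same square):
1²=1, 2²=4, 3²=9, 4²=16, 5²=25, 6²=36, 7²≡12, 8²≡27, 9²≡7, 10²≡26, 11²≡10, 12²≡33, 13²≡21, 14²≡11, 15²≡3, 16²≡34, 17²≡30, 18²≡28 (mod 37).
So the quadratic residues mod 37 are {1, 3, 4, 7, 9, 10, 11, 12, 16, 21, 25, 26, 27, 28, 30, 33, 34, 36}.

1 3 4 7 9 10 11 12 16 21 25 26 27 28 30 33 34 36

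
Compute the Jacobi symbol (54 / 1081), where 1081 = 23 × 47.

Pull out 2: since 1081 ≡ 1 (mod 8), (2/1081) = +1.
Reciprocity: 27 ≡ 3 and 1081 ≡ 1 (mod 4), so (27/1081) = +(1081/27).
Reduce top mod 27: now compute (1/27).
Reached (1/27) = 1. Collecting the sign flips along the way, the symbol is +1.

1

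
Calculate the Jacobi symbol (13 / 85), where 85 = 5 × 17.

-1

Reciprocity: 13 ≡ 1 and 85 ≡ 1 (mod 4), so (13/85) = +(85/13).
Reduce top mod 13: now compute (7/13).
Reciprocity: 7 ≡ 3 and 13 ≡ 1 (mod 4), so (7/13) = +(13/7).
Reduce top mod 7: now compute (6/7).
Pull out 2: since 7 ≡ 7 (mod 8), (2/7) = +1.
Reciprocity: 3 ≡ 3 and 7 ≡ 3 (mod 4), so (3/7) = −(7/3).
Reduce top mod 3: now compute (1/3).
Reached (1/3) = 1. Collecting the sign flips along the way, the symbol is -1.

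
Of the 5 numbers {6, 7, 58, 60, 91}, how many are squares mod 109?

(6/109) = -1 → non-residue.
(7/109) = +1 → QR.
(58/109) = -1 → non-residue.
(60/109) = +1 → QR.
(91/109) = -1 → non-residue.
Total quadratic residues among the 5: 2.

2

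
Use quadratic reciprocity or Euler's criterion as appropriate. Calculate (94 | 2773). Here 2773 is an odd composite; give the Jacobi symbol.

0

Pull out 2: since 2773 ≡ 5 (mod 8), (2/2773) = -1.
Reciprocity: 47 ≡ 3 and 2773 ≡ 1 (mod 4), so (47/2773) = +(2773/47).
Reduce top mod 47: now compute (0/47).
Top reduces to 0: gcd > 1, so the symbol is 0.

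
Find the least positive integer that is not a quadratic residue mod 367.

3

(2/367) = +1, so 2 is a residue.
(3/367) = −1, so 3 is the smallest positive non-residue mod 367.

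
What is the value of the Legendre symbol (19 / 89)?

-1

Reciprocity: 19 ≡ 3 and 89 ≡ 1 (mod 4), so (19/89) = +(89/19).
Reduce top mod 19: now compute (13/19).
Reciprocity: 13 ≡ 1 and 19 ≡ 3 (mod 4), so (13/19) = +(19/13).
Reduce top mod 13: now compute (6/13).
Pull out 2: since 13 ≡ 5 (mod 8), (2/13) = -1.
Reciprocity: 3 ≡ 3 and 13 ≡ 1 (mod 4), so (3/13) = +(13/3).
Reduce top mod 3: now compute (1/3).
Reached (1/3) = 1. Collecting the sign flips along the way, the symbol is -1.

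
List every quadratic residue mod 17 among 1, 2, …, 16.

Square k = 1,…,8 (k and 17−k give the same square):
1²=1, 2²=4, 3²=9, 4²=16, 5²≡8, 6²≡2, 7²≡15, 8²≡13 (mod 17).
So the quadratic residues mod 17 are {1, 2, 4, 8, 9, 13, 15, 16}.

1,2,4,8,9,13,15,16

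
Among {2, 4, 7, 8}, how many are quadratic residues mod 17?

3

(2/17) = +1 → QR.
(4/17) = +1 → QR.
(7/17) = -1 → non-residue.
(8/17) = +1 → QR.
Total quadratic residues among the 4: 3.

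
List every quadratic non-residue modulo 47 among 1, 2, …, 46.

Square k = 1,…,23 (k and 47−k give the same square):
1²=1, 2²=4, 3²=9, 4²=16, 5²=25, 6²=36, 7²≡2, 8²≡17, 9²≡34, 10²≡6, 11²≡27, 12²≡3, 13²≡28, 14²≡8, 15²≡37, 16²≡21, 17²≡7, 18²≡42, 19²≡32, 20²≡24, 21²≡18, 22²≡14, 23²≡12 (mod 47).
The residues are {1, 2, 3, 4, 6, 7, 8, 9, 12, 14, 16, 17, 18, 21, 24, 25, 27, 28, 32, 34, 36, 37, 42}; the non-residues are the remaining 23 nonzero classes.

5,10,11,13,15,19,20,22,23,26,29,30,31,33,35,38,39,40,41,43,44,45,46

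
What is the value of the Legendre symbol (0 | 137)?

Top reduces to 0: gcd > 1, so the symbol is 0.

0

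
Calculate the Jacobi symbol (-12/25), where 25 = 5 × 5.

First reduce: -12 ≡ 13 (mod 25).
Reciprocity: 13 ≡ 1 and 25 ≡ 1 (mod 4), so (13/25) = +(25/13).
Reduce top mod 13: now compute (12/13).
Pull out 2^2: since 13 ≡ 5 (mod 8), (2/13) = -1, so (2/13)^2 = +1.
Reciprocity: 3 ≡ 3 and 13 ≡ 1 (mod 4), so (3/13) = +(13/3).
Reduce top mod 3: now compute (1/3).
Reached (1/3) = 1. Collecting the sign flips along the way, the symbol is +1.

1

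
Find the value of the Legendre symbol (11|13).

Euler's criterion: (11/13) ≡ 11^6 (mod 13).
11^2 ≡ 4 (mod 13)
11^4 ≡ 3 (mod 13)
11^6 = 11^(4+2) ≡ 12 (mod 13).
Result is 12 ≡ −1, so (11/13) = −1.

-1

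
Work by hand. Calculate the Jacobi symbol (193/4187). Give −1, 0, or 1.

1

Reciprocity: 193 ≡ 1 and 4187 ≡ 3 (mod 4), so (193/4187) = +(4187/193).
Reduce top mod 193: now compute (134/193).
Pull out 2: since 193 ≡ 1 (mod 8), (2/193) = +1.
Reciprocity: 67 ≡ 3 and 193 ≡ 1 (mod 4), so (67/193) = +(193/67).
Reduce top mod 67: now compute (59/67).
Reciprocity: 59 ≡ 3 and 67 ≡ 3 (mod 4), so (59/67) = −(67/59).
Reduce top mod 59: now compute (8/59).
Pull out 2^3: since 59 ≡ 3 (mod 8), (2/59) = -1, so (2/59)^3 = -1.
Reached (1/59) = 1. Collecting the sign flips along the way, the symbol is +1.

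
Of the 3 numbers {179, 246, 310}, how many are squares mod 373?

2

(179/373) = +1 → QR.
(246/373) = -1 → non-residue.
(310/373) = +1 → QR.
Total quadratic residues among the 3: 2.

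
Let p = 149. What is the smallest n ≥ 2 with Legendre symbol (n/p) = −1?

2

(2/149) = −1, so 2 is the smallest positive non-residue mod 149.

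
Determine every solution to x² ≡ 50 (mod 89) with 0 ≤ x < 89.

36, 53

89 ≡ 1 (mod 4), so we find a root by search.
Trying successive values, 36² = 1296 ≡ 50 (mod 89). The other root is 89 − 36 = 53.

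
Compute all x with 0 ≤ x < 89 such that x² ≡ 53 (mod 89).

26, 63

89 ≡ 1 (mod 4), so we find a root by search.
Trying successive values, 26² = 676 ≡ 53 (mod 89). The other root is 89 − 26 = 63.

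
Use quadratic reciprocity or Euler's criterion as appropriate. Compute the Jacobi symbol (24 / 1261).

-1

Pull out 2^3: since 1261 ≡ 5 (mod 8), (2/1261) = -1, so (2/1261)^3 = -1.
Reciprocity: 3 ≡ 3 and 1261 ≡ 1 (mod 4), so (3/1261) = +(1261/3).
Reduce top mod 3: now compute (1/3).
Reached (1/3) = 1. Collecting the sign flips along the way, the symbol is -1.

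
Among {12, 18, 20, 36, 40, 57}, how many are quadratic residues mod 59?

(12/59) = +1 → QR.
(18/59) = -1 → non-residue.
(20/59) = +1 → QR.
(36/59) = +1 → QR.
(40/59) = -1 → non-residue.
(57/59) = +1 → QR.
Total quadratic residues among the 6: 4.

4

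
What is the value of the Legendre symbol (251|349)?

-1

Euler's criterion: (251/349) ≡ 251^174 (mod 349).
251^2 ≡ 181 (mod 349)
251^4 ≡ 304 (mod 349)
251^8 ≡ 280 (mod 349)
251^16 ≡ 224 (mod 349)
251^32 ≡ 269 (mod 349)
251^64 ≡ 118 (mod 349)
251^128 ≡ 313 (mod 349)
251^174 = 251^(128+32+8+4+2) ≡ 348 (mod 349).
Result is 348 ≡ −1, so (251/349) = −1.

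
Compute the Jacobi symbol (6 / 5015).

Pull out 2: since 5015 ≡ 7 (mod 8), (2/5015) = +1.
Reciprocity: 3 ≡ 3 and 5015 ≡ 3 (mod 4), so (3/5015) = −(5015/3).
Reduce top mod 3: now compute (2/3).
Pull out 2: since 3 ≡ 3 (mod 8), (2/3) = -1.
Reached (1/3) = 1. Collecting the sign flips along the way, the symbol is +1.

1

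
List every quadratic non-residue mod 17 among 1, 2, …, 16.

Square k = 1,…,8 (k and 17−k give the same square):
1²=1, 2²=4, 3²=9, 4²=16, 5²≡8, 6²≡2, 7²≡15, 8²≡13 (mod 17).
The residues are {1, 2, 4, 8, 9, 13, 15, 16}; the non-residues are the remaining 8 nonzero classes.

3,5,6,7,10,11,12,14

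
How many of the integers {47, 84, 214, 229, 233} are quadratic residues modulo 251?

(47/251) = -1 → non-residue.
(84/251) = +1 → QR.
(214/251) = +1 → QR.
(229/251) = -1 → non-residue.
(233/251) = +1 → QR.
Total quadratic residues among the 5: 3.

3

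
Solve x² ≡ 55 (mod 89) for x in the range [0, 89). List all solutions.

89 ≡ 1 (mod 4), so we find a root by search.
Trying successive values, 12² = 144 ≡ 55 (mod 89). The other root is 89 − 12 = 77.

12, 77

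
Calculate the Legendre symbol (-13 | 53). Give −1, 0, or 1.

1

Euler's criterion: (-13/53) ≡ 40^26 (mod 53).
40^2 ≡ 10 (mod 53)
40^4 ≡ 47 (mod 53)
40^8 ≡ 36 (mod 53)
40^16 ≡ 24 (mod 53)
40^26 = 40^(16+8+2) ≡ 1 (mod 53).
Result is 1, so (-13/53) = 1.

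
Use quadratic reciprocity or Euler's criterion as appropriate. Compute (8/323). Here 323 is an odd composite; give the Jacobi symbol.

-1

Pull out 2^3: since 323 ≡ 3 (mod 8), (2/323) = -1, so (2/323)^3 = -1.
Reached (1/323) = 1. Collecting the sign flips along the way, the symbol is -1.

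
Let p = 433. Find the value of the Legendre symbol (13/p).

1

Reciprocity: 13 ≡ 1 and 433 ≡ 1 (mod 4), so (13/433) = +(433/13).
Reduce top mod 13: now compute (4/13).
Pull out 2^2: since 13 ≡ 5 (mod 8), (2/13) = -1, so (2/13)^2 = +1.
Reached (1/13) = 1. Collecting the sign flips along the way, the symbol is +1.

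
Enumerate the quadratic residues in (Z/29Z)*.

Square k = 1,…,14 (k and 29−k give the same square):
1²=1, 2²=4, 3²=9, 4²=16, 5²=25, 6²≡7, 7²≡20, 8²≡6, 9²≡23, 10²≡13, 11²≡5, 12²≡28, 13²≡24, 14²≡22 (mod 29).
So the quadratic residues mod 29 are {1, 4, 5, 6, 7, 9, 13, 16, 20, 22, 23, 24, 25, 28}.

1,4,5,6,7,9,13,16,20,22,23,24,25,28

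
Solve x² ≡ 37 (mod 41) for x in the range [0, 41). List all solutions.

18, 23

41 ≡ 1 (mod 4), so we find a root by search.
Trying successive values, 18² = 324 ≡ 37 (mod 41). The other root is 41 − 18 = 23.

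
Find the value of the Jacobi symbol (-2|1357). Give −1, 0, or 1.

-1

First reduce: -2 ≡ 1355 (mod 1357).
Reciprocity: 1355 ≡ 3 and 1357 ≡ 1 (mod 4), so (1355/1357) = +(1357/1355).
Reduce top mod 1355: now compute (2/1355).
Pull out 2: since 1355 ≡ 3 (mod 8), (2/1355) = -1.
Reached (1/1355) = 1. Collecting the sign flips along the way, the symbol is -1.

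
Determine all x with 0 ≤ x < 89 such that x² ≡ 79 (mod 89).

41, 48

89 ≡ 1 (mod 4), so we find a root by search.
Trying successive values, 41² = 1681 ≡ 79 (mod 89). The other root is 89 − 41 = 48.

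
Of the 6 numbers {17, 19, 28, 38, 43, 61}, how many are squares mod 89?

1

(17/89) = +1 → QR.
(19/89) = -1 → non-residue.
(28/89) = -1 → non-residue.
(38/89) = -1 → non-residue.
(43/89) = -1 → non-residue.
(61/89) = -1 → non-residue.
Total quadratic residues among the 6: 1.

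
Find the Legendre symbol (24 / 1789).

-1

Pull out 2^3: since 1789 ≡ 5 (mod 8), (2/1789) = -1, so (2/1789)^3 = -1.
Reciprocity: 3 ≡ 3 and 1789 ≡ 1 (mod 4), so (3/1789) = +(1789/3).
Reduce top mod 3: now compute (1/3).
Reached (1/3) = 1. Collecting the sign flips along the way, the symbol is -1.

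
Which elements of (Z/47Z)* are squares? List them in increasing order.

1,2,3,4,6,7,8,9,12,14,16,17,18,21,24,25,27,28,32,34,36,37,42

Square k = 1,…,23 (k and 47−k give the same square):
1²=1, 2²=4, 3²=9, 4²=16, 5²=25, 6²=36, 7²≡2, 8²≡17, 9²≡34, 10²≡6, 11²≡27, 12²≡3, 13²≡28, 14²≡8, 15²≡37, 16²≡21, 17²≡7, 18²≡42, 19²≡32, 20²≡24, 21²≡18, 22²≡14, 23²≡12 (mod 47).
So the quadratic residues mod 47 are {1, 2, 3, 4, 6, 7, 8, 9, 12, 14, 16, 17, 18, 21, 24, 25, 27, 28, 32, 34, 36, 37, 42}.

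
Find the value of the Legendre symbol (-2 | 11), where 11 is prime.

1

First reduce: -2 ≡ 9 (mod 11).
Reciprocity: 9 ≡ 1 and 11 ≡ 3 (mod 4), so (9/11) = +(11/9).
Reduce top mod 9: now compute (2/9).
Pull out 2: since 9 ≡ 1 (mod 8), (2/9) = +1.
Reached (1/9) = 1. Collecting the sign flips along the way, the symbol is +1.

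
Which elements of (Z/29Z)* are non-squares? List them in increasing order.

2,3,8,10,11,12,14,15,17,18,19,21,26,27

Square k = 1,…,14 (k and 29−k give the same square):
1²=1, 2²=4, 3²=9, 4²=16, 5²=25, 6²≡7, 7²≡20, 8²≡6, 9²≡23, 10²≡13, 11²≡5, 12²≡28, 13²≡24, 14²≡22 (mod 29).
The residues are {1, 4, 5, 6, 7, 9, 13, 16, 20, 22, 23, 24, 25, 28}; the non-residues are the remaining 14 nonzero classes.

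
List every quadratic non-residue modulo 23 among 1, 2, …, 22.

Square k = 1,…,11 (k and 23−k give the same square):
1²=1, 2²=4, 3²=9, 4²=16, 5²≡2, 6²≡13, 7²≡3, 8²≡18, 9²≡12, 10²≡8, 11²≡6 (mod 23).
The residues are {1, 2, 3, 4, 6, 8, 9, 12, 13, 16, 18}; the non-residues are the remaining 11 nonzero classes.

5,7,10,11,14,15,17,19,20,21,22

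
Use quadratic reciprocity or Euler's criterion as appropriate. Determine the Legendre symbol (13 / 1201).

-1

Reciprocity: 13 ≡ 1 and 1201 ≡ 1 (mod 4), so (13/1201) = +(1201/13).
Reduce top mod 13: now compute (5/13).
Reciprocity: 5 ≡ 1 and 13 ≡ 1 (mod 4), so (5/13) = +(13/5).
Reduce top mod 5: now compute (3/5).
Reciprocity: 3 ≡ 3 and 5 ≡ 1 (mod 4), so (3/5) = +(5/3).
Reduce top mod 3: now compute (2/3).
Pull out 2: since 3 ≡ 3 (mod 8), (2/3) = -1.
Reached (1/3) = 1. Collecting the sign flips along the way, the symbol is -1.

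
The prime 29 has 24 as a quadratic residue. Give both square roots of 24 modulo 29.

29 ≡ 1 (mod 4), so we find a root by search.
Trying successive values, 13² = 169 ≡ 24 (mod 29). The other root is 29 − 13 = 16.

13, 16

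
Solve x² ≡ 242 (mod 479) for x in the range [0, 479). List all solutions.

Since 479 ≡ 3 (mod 4), a square root of 242 is 242^((479+1)/4) = 242^120 mod 479.
Repeated squaring: 242^2≡126, 242^4≡69, 242^8≡450, 242^16≡362, 242^32≡277, 242^64≡89 (mod 479).
242^120 = 242^(64+32+16+8) ≡ 338 (mod 479).
Check: 338² = 114244 ≡ 242 (mod 479). The two roots are 141 and 338.

141, 338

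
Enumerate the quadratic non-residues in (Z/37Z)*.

Square k = 1,…,18 (k and 37−k give the same square):
1²=1, 2²=4, 3²=9, 4²=16, 5²=25, 6²=36, 7²≡12, 8²≡27, 9²≡7, 10²≡26, 11²≡10, 12²≡33, 13²≡21, 14²≡11, 15²≡3, 16²≡34, 17²≡30, 18²≡28 (mod 37).
The residues are {1, 3, 4, 7, 9, 10, 11, 12, 16, 21, 25, 26, 27, 28, 30, 33, 34, 36}; the non-residues are the remaining 18 nonzero classes.

2,5,6,8,13,14,15,17,18,19,20,22,23,24,29,31,32,35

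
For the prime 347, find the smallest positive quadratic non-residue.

(2/347) = −1, so 2 is the smallest positive non-residue mod 347.

2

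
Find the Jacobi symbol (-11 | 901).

First reduce: -11 ≡ 890 (mod 901).
Pull out 2: since 901 ≡ 5 (mod 8), (2/901) = -1.
Reciprocity: 445 ≡ 1 and 901 ≡ 1 (mod 4), so (445/901) = +(901/445).
Reduce top mod 445: now compute (11/445).
Reciprocity: 11 ≡ 3 and 445 ≡ 1 (mod 4), so (11/445) = +(445/11).
Reduce top mod 11: now compute (5/11).
Reciprocity: 5 ≡ 1 and 11 ≡ 3 (mod 4), so (5/11) = +(11/5).
Reduce top mod 5: now compute (1/5).
Reached (1/5) = 1. Collecting the sign flips along the way, the symbol is -1.

-1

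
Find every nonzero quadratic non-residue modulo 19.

Square k = 1,…,9 (k and 19−k give the same square):
1²=1, 2²=4, 3²=9, 4²=16, 5²≡6, 6²≡17, 7²≡11, 8²≡7, 9²≡5 (mod 19).
The residues are {1, 4, 5, 6, 7, 9, 11, 16, 17}; the non-residues are the remaining 9 nonzero classes.

2,3,8,10,12,13,14,15,18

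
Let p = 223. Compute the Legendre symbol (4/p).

1

Pull out 2^2: since 223 ≡ 7 (mod 8), (2/223) = +1, so (2/223)^2 = +1.
Reached (1/223) = 1. Collecting the sign flips along the way, the symbol is +1.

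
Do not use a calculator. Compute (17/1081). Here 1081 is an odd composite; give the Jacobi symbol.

Reciprocity: 17 ≡ 1 and 1081 ≡ 1 (mod 4), so (17/1081) = +(1081/17).
Reduce top mod 17: now compute (10/17).
Pull out 2: since 17 ≡ 1 (mod 8), (2/17) = +1.
Reciprocity: 5 ≡ 1 and 17 ≡ 1 (mod 4), so (5/17) = +(17/5).
Reduce top mod 5: now compute (2/5).
Pull out 2: since 5 ≡ 5 (mod 8), (2/5) = -1.
Reached (1/5) = 1. Collecting the sign flips along the way, the symbol is -1.

-1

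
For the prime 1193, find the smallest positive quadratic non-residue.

(2/1193) = +1, so 2 is a residue.
(3/1193) = −1, so 3 is the smallest positive non-residue mod 1193.

3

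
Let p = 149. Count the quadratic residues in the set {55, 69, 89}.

1

(55/149) = -1 → non-residue.
(69/149) = +1 → QR.
(89/149) = -1 → non-residue.
Total quadratic residues among the 3: 1.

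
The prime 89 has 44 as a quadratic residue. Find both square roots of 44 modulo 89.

89 ≡ 1 (mod 4), so we find a root by search.
Trying successive values, 20² = 400 ≡ 44 (mod 89). The other root is 89 − 20 = 69.

20, 69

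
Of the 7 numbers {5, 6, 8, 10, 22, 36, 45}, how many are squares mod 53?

3

(5/53) = -1 → non-residue.
(6/53) = +1 → QR.
(8/53) = -1 → non-residue.
(10/53) = +1 → QR.
(22/53) = -1 → non-residue.
(36/53) = +1 → QR.
(45/53) = -1 → non-residue.
Total quadratic residues among the 7: 3.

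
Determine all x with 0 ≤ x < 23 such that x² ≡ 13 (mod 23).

Since 23 ≡ 3 (mod 4), a square root of 13 is 13^((23+1)/4) = 13^6 mod 23.
Repeated squaring: 13^2≡8, 13^4≡18 (mod 23).
13^6 = 13^(4+2) ≡ 6 (mod 23).
Check: 6² = 36 ≡ 13 (mod 23). The two roots are 6 and 17.

6, 17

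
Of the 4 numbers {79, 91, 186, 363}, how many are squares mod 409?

(79/409) = -1 → non-residue.
(91/409) = +1 → QR.
(186/409) = -1 → non-residue.
(363/409) = +1 → QR.
Total quadratic residues among the 4: 2.

2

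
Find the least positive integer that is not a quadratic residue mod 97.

5

(2/97) = +1, so 2 is a residue.
(3/97) = +1, so 3 is a residue.
(4/97) = +1, so 4 is a residue.
(5/97) = −1, so 5 is the smallest positive non-residue mod 97.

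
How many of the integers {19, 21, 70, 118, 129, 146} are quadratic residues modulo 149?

(19/149) = +1 → QR.
(21/149) = -1 → non-residue.
(70/149) = -1 → non-residue.
(118/149) = +1 → QR.
(129/149) = +1 → QR.
(146/149) = -1 → non-residue.
Total quadratic residues among the 6: 3.

3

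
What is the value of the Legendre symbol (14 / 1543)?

Pull out 2: since 1543 ≡ 7 (mod 8), (2/1543) = +1.
Reciprocity: 7 ≡ 3 and 1543 ≡ 3 (mod 4), so (7/1543) = −(1543/7).
Reduce top mod 7: now compute (3/7).
Reciprocity: 3 ≡ 3 and 7 ≡ 3 (mod 4), so (3/7) = −(7/3).
Reduce top mod 3: now compute (1/3).
Reached (1/3) = 1. Collecting the sign flips along the way, the symbol is +1.

1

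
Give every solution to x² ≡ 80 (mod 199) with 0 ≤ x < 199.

94, 105

Since 199 ≡ 3 (mod 4), a square root of 80 is 80^((199+1)/4) = 80^50 mod 199.
Repeated squaring: 80^2≡32, 80^4≡29, 80^8≡45, 80^16≡35, 80^32≡31 (mod 199).
80^50 = 80^(32+16+2) ≡ 94 (mod 199).
Check: 94² = 8836 ≡ 80 (mod 199). The two roots are 94 and 105.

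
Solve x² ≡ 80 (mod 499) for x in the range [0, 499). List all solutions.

Since 499 ≡ 3 (mod 4), a square root of 80 is 80^((499+1)/4) = 80^125 mod 499.
Repeated squaring: 80^2≡412, 80^4≡84, 80^8≡70, 80^16≡409, 80^32≡116, 80^64≡482 (mod 499).
80^125 = 80^(64+32+16+8+4+1) ≡ 299 (mod 499).
Check: 299² = 89401 ≡ 80 (mod 499). The two roots are 200 and 299.

200, 299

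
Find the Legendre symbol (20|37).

-1

Pull out 2^2: since 37 ≡ 5 (mod 8), (2/37) = -1, so (2/37)^2 = +1.
Reciprocity: 5 ≡ 1 and 37 ≡ 1 (mod 4), so (5/37) = +(37/5).
Reduce top mod 5: now compute (2/5).
Pull out 2: since 5 ≡ 5 (mod 8), (2/5) = -1.
Reached (1/5) = 1. Collecting the sign flips along the way, the symbol is -1.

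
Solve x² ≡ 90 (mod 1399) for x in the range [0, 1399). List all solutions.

482, 917

Since 1399 ≡ 3 (mod 4), a square root of 90 is 90^((1399+1)/4) = 90^350 mod 1399.
Repeated squaring: 90^2≡1105, 90^4≡1097, 90^8≡269, 90^16≡1012, 90^32≡76, 90^64≡180, 90^128≡223, 90^256≡764 (mod 1399).
90^350 = 90^(256+64+16+8+4+2) ≡ 482 (mod 1399).
Check: 482² = 232324 ≡ 90 (mod 1399). The two roots are 482 and 917.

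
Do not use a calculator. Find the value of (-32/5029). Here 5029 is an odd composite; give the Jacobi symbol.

-1

First reduce: -32 ≡ 4997 (mod 5029).
Reciprocity: 4997 ≡ 1 and 5029 ≡ 1 (mod 4), so (4997/5029) = +(5029/4997).
Reduce top mod 4997: now compute (32/4997).
Pull out 2^5: since 4997 ≡ 5 (mod 8), (2/4997) = -1, so (2/4997)^5 = -1.
Reached (1/4997) = 1. Collecting the sign flips along the way, the symbol is -1.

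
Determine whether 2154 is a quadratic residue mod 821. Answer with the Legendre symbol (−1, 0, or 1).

-1

First reduce: 2154 ≡ 512 (mod 821).
Pull out 2^9: since 821 ≡ 5 (mod 8), (2/821) = -1, so (2/821)^9 = -1.
Reached (1/821) = 1. Collecting the sign flips along the way, the symbol is -1.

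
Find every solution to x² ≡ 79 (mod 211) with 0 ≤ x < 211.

Since 211 ≡ 3 (mod 4), a square root of 79 is 79^((211+1)/4) = 79^53 mod 211.
Repeated squaring: 79^2≡122, 79^4≡114, 79^8≡125, 79^16≡11, 79^32≡121 (mod 211).
79^53 = 79^(32+16+4+1) ≡ 76 (mod 211).
Check: 76² = 5776 ≡ 79 (mod 211). The two roots are 76 and 135.

76, 135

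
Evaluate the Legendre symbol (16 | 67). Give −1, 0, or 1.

Pull out 2^4: since 67 ≡ 3 (mod 8), (2/67) = -1, so (2/67)^4 = +1.
Reached (1/67) = 1. Collecting the sign flips along the way, the symbol is +1.

1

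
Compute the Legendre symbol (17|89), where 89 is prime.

1

Euler's criterion: (17/89) ≡ 17^44 (mod 89).
17^2 ≡ 22 (mod 89)
17^4 ≡ 39 (mod 89)
17^8 ≡ 8 (mod 89)
17^16 ≡ 64 (mod 89)
17^32 ≡ 2 (mod 89)
17^44 = 17^(32+8+4) ≡ 1 (mod 89).
Result is 1, so (17/89) = 1.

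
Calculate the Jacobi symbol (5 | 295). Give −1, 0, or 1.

0

Reciprocity: 5 ≡ 1 and 295 ≡ 3 (mod 4), so (5/295) = +(295/5).
Reduce top mod 5: now compute (0/5).
Top reduces to 0: gcd > 1, so the symbol is 0.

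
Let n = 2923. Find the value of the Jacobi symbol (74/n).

Pull out 2: since 2923 ≡ 3 (mod 8), (2/2923) = -1.
Reciprocity: 37 ≡ 1 and 2923 ≡ 3 (mod 4), so (37/2923) = +(2923/37).
Reduce top mod 37: now compute (0/37).
Top reduces to 0: gcd > 1, so the symbol is 0.

0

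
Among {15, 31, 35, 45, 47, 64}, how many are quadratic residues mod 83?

2

(15/83) = -1 → non-residue.
(31/83) = +1 → QR.
(35/83) = -1 → non-residue.
(45/83) = -1 → non-residue.
(47/83) = -1 → non-residue.
(64/83) = +1 → QR.
Total quadratic residues among the 6: 2.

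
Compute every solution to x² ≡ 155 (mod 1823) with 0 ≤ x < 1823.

584, 1239

Since 1823 ≡ 3 (mod 4), a square root of 155 is 155^((1823+1)/4) = 155^456 mod 1823.
Repeated squaring: 155^2≡326, 155^4≡542, 155^8≡261, 155^16≡670, 155^32≡442, 155^64≡303, 155^128≡659, 155^256≡407 (mod 1823).
155^456 = 155^(256+128+64+8) ≡ 584 (mod 1823).
Check: 584² = 341056 ≡ 155 (mod 1823). The two roots are 584 and 1239.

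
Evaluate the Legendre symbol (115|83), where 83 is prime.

-1

First reduce: 115 ≡ 32 (mod 83).
Pull out 2^5: since 83 ≡ 3 (mod 8), (2/83) = -1, so (2/83)^5 = -1.
Reached (1/83) = 1. Collecting the sign flips along the way, the symbol is -1.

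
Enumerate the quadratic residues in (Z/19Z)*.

1, 4, 5, 6, 7, 9, 11, 16, 17

Square k = 1,…,9 (k and 19−k give the same square):
1²=1, 2²=4, 3²=9, 4²=16, 5²≡6, 6²≡17, 7²≡11, 8²≡7, 9²≡5 (mod 19).
So the quadratic residues mod 19 are {1, 4, 5, 6, 7, 9, 11, 16, 17}.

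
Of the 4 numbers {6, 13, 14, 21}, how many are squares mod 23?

2

(6/23) = +1 → QR.
(13/23) = +1 → QR.
(14/23) = -1 → non-residue.
(21/23) = -1 → non-residue.
Total quadratic residues among the 4: 2.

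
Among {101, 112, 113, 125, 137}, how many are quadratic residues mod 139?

4

(101/139) = -1 → non-residue.
(112/139) = +1 → QR.
(113/139) = +1 → QR.
(125/139) = +1 → QR.
(137/139) = +1 → QR.
Total quadratic residues among the 5: 4.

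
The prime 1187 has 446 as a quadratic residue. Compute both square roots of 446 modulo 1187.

202, 985

Since 1187 ≡ 3 (mod 4), a square root of 446 is 446^((1187+1)/4) = 446^297 mod 1187.
Repeated squaring: 446^2≡687, 446^4≡730, 446^8≡1124, 446^16≡408, 446^32≡284, 446^64≡1127, 446^128≡39, 446^256≡334 (mod 1187).
446^297 = 446^(256+32+8+1) ≡ 985 (mod 1187).
Check: 985² = 970225 ≡ 446 (mod 1187). The two roots are 202 and 985.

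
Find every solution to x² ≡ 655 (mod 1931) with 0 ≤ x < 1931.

246, 1685

Since 1931 ≡ 3 (mod 4), a square root of 655 is 655^((1931+1)/4) = 655^483 mod 1931.
Repeated squaring: 655^2≡343, 655^4≡1789, 655^8≡854, 655^16≡1329, 655^32≡1307, 655^64≡1245, 655^128≡1363, 655^256≡147 (mod 1931).
655^483 = 655^(256+128+64+32+2+1) ≡ 1685 (mod 1931).
Check: 1685² = 2839225 ≡ 655 (mod 1931). The two roots are 246 and 1685.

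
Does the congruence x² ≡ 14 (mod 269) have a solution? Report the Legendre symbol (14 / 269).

Euler's criterion: (14/269) ≡ 14^134 (mod 269).
14^2 ≡ 196 (mod 269)
14^4 ≡ 218 (mod 269)
14^8 ≡ 180 (mod 269)
14^16 ≡ 120 (mod 269)
14^32 ≡ 143 (mod 269)
14^64 ≡ 5 (mod 269)
14^128 ≡ 25 (mod 269)
14^134 = 14^(128+4+2) ≡ 1 (mod 269).
Result is 1, so (14/269) = 1.

1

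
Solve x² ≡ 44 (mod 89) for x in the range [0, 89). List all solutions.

89 ≡ 1 (mod 4), so we find a root by search.
Trying successive values, 20² = 400 ≡ 44 (mod 89). The other root is 89 − 20 = 69.

20, 69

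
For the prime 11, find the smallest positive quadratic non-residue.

(2/11) = −1, so 2 is the smallest positive non-residue mod 11.

2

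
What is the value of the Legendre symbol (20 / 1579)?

1

Pull out 2^2: since 1579 ≡ 3 (mod 8), (2/1579) = -1, so (2/1579)^2 = +1.
Reciprocity: 5 ≡ 1 and 1579 ≡ 3 (mod 4), so (5/1579) = +(1579/5).
Reduce top mod 5: now compute (4/5).
Pull out 2^2: since 5 ≡ 5 (mod 8), (2/5) = -1, so (2/5)^2 = +1.
Reached (1/5) = 1. Collecting the sign flips along the way, the symbol is +1.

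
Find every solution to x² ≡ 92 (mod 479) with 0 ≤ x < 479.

209, 270

Since 479 ≡ 3 (mod 4), a square root of 92 is 92^((479+1)/4) = 92^120 mod 479.
Repeated squaring: 92^2≡321, 92^4≡56, 92^8≡262, 92^16≡147, 92^32≡54, 92^64≡42 (mod 479).
92^120 = 92^(64+32+16+8) ≡ 270 (mod 479).
Check: 270² = 72900 ≡ 92 (mod 479). The two roots are 209 and 270.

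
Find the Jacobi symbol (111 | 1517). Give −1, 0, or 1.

0

Reciprocity: 111 ≡ 3 and 1517 ≡ 1 (mod 4), so (111/1517) = +(1517/111).
Reduce top mod 111: now compute (74/111).
Pull out 2: since 111 ≡ 7 (mod 8), (2/111) = +1.
Reciprocity: 37 ≡ 1 and 111 ≡ 3 (mod 4), so (37/111) = +(111/37).
Reduce top mod 37: now compute (0/37).
Top reduces to 0: gcd > 1, so the symbol is 0.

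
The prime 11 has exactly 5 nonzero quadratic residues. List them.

1, 3, 4, 5, 9

Square k = 1,…,5 (k and 11−k give the same square):
1²=1, 2²=4, 3²=9, 4²≡5, 5²≡3 (mod 11).
So the quadratic residues mod 11 are {1, 3, 4, 5, 9}.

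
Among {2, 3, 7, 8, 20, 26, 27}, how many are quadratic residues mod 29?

2

(2/29) = -1 → non-residue.
(3/29) = -1 → non-residue.
(7/29) = +1 → QR.
(8/29) = -1 → non-residue.
(20/29) = +1 → QR.
(26/29) = -1 → non-residue.
(27/29) = -1 → non-residue.
Total quadratic residues among the 7: 2.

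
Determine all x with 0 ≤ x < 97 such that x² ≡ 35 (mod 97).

97 ≡ 1 (mod 4), so we find a root by search.
Trying successive values, 36² = 1296 ≡ 35 (mod 97). The other root is 97 − 36 = 61.

36, 61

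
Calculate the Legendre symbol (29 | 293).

Euler's criterion: (29/293) ≡ 29^146 (mod 293).
29^2 ≡ 255 (mod 293)
29^4 ≡ 272 (mod 293)
29^8 ≡ 148 (mod 293)
29^16 ≡ 222 (mod 293)
29^32 ≡ 60 (mod 293)
29^64 ≡ 84 (mod 293)
29^128 ≡ 24 (mod 293)
29^146 = 29^(128+16+2) ≡ 292 (mod 293).
Result is 292 ≡ −1, so (29/293) = −1.

-1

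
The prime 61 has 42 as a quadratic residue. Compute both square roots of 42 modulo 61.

15, 46

61 ≡ 1 (mod 4), so we find a root by search.
Trying successive values, 15² = 225 ≡ 42 (mod 61). The other root is 61 − 15 = 46.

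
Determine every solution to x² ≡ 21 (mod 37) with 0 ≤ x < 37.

37 ≡ 1 (mod 4), so we find a root by search.
Trying successive values, 13² = 169 ≡ 21 (mod 37). The other root is 37 − 13 = 24.

13, 24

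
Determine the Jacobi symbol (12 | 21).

0

Pull out 2^2: since 21 ≡ 5 (mod 8), (2/21) = -1, so (2/21)^2 = +1.
Reciprocity: 3 ≡ 3 and 21 ≡ 1 (mod 4), so (3/21) = +(21/3).
Reduce top mod 3: now compute (0/3).
Top reduces to 0: gcd > 1, so the symbol is 0.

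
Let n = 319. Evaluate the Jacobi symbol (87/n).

0

Reciprocity: 87 ≡ 3 and 319 ≡ 3 (mod 4), so (87/319) = −(319/87).
Reduce top mod 87: now compute (58/87).
Pull out 2: since 87 ≡ 7 (mod 8), (2/87) = +1.
Reciprocity: 29 ≡ 1 and 87 ≡ 3 (mod 4), so (29/87) = +(87/29).
Reduce top mod 29: now compute (0/29).
Top reduces to 0: gcd > 1, so the symbol is 0.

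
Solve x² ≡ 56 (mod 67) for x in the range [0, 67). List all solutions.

18, 49

Since 67 ≡ 3 (mod 4), a square root of 56 is 56^((67+1)/4) = 56^17 mod 67.
Repeated squaring: 56^2≡54, 56^4≡35, 56^8≡19, 56^16≡26 (mod 67).
56^17 = 56^(16+1) ≡ 49 (mod 67).
Check: 49² = 2401 ≡ 56 (mod 67). The two roots are 18 and 49.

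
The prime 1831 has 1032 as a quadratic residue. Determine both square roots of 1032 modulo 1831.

Since 1831 ≡ 3 (mod 4), a square root of 1032 is 1032^((1831+1)/4) = 1032^458 mod 1831.
Repeated squaring: 1032^2≡1213, 1032^4≡1076, 1032^8≡584, 1032^16≡490, 1032^32≡239, 1032^64≡360, 1032^128≡1430, 1032^256≡1504 (mod 1831).
1032^458 = 1032^(256+128+64+8+2) ≡ 1135 (mod 1831).
Check: 1135² = 1288225 ≡ 1032 (mod 1831). The two roots are 696 and 1135.

696, 1135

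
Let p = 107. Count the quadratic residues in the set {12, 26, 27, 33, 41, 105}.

(12/107) = +1 → QR.
(26/107) = -1 → non-residue.
(27/107) = +1 → QR.
(33/107) = +1 → QR.
(41/107) = +1 → QR.
(105/107) = +1 → QR.
Total quadratic residues among the 6: 5.

5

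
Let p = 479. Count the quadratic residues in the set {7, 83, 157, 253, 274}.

(7/479) = +1 → QR.
(83/479) = -1 → non-residue.
(157/479) = -1 → non-residue.
(253/479) = +1 → QR.
(274/479) = +1 → QR.
Total quadratic residues among the 5: 3.

3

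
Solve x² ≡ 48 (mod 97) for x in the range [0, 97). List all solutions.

40, 57

97 ≡ 1 (mod 4), so we find a root by search.
Trying successive values, 40² = 1600 ≡ 48 (mod 97). The other root is 97 − 40 = 57.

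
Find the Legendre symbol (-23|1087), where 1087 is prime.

1

Euler's criterion: (-23/1087) ≡ 1064^543 (mod 1087).
1064^2 ≡ 529 (mod 1087)
1064^4 ≡ 482 (mod 1087)
1064^8 ≡ 793 (mod 1087)
1064^16 ≡ 563 (mod 1087)
1064^32 ≡ 652 (mod 1087)
1064^64 ≡ 87 (mod 1087)
1064^128 ≡ 1047 (mod 1087)
1064^256 ≡ 513 (mod 1087)
1064^512 ≡ 115 (mod 1087)
1064^543 = 1064^(512+16+8+4+2+1) ≡ 1 (mod 1087).
Result is 1, so (-23/1087) = 1.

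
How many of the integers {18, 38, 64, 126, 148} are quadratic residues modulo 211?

(18/211) = -1 → non-residue.
(38/211) = -1 → non-residue.
(64/211) = +1 → QR.
(126/211) = +1 → QR.
(148/211) = +1 → QR.
Total quadratic residues among the 5: 3.

3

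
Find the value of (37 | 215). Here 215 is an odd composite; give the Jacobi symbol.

1

Reciprocity: 37 ≡ 1 and 215 ≡ 3 (mod 4), so (37/215) = +(215/37).
Reduce top mod 37: now compute (30/37).
Pull out 2: since 37 ≡ 5 (mod 8), (2/37) = -1.
Reciprocity: 15 ≡ 3 and 37 ≡ 1 (mod 4), so (15/37) = +(37/15).
Reduce top mod 15: now compute (7/15).
Reciprocity: 7 ≡ 3 and 15 ≡ 3 (mod 4), so (7/15) = −(15/7).
Reduce top mod 7: now compute (1/7).
Reached (1/7) = 1. Collecting the sign flips along the way, the symbol is +1.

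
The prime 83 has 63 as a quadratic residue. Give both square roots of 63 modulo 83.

Since 83 ≡ 3 (mod 4), a square root of 63 is 63^((83+1)/4) = 63^21 mod 83.
Repeated squaring: 63^2≡68, 63^4≡59, 63^8≡78, 63^16≡25 (mod 83).
63^21 = 63^(16+4+1) ≡ 48 (mod 83).
Check: 48² = 2304 ≡ 63 (mod 83). The two roots are 35 and 48.

35, 48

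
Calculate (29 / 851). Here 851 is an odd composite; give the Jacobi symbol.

-1

Reciprocity: 29 ≡ 1 and 851 ≡ 3 (mod 4), so (29/851) = +(851/29).
Reduce top mod 29: now compute (10/29).
Pull out 2: since 29 ≡ 5 (mod 8), (2/29) = -1.
Reciprocity: 5 ≡ 1 and 29 ≡ 1 (mod 4), so (5/29) = +(29/5).
Reduce top mod 5: now compute (4/5).
Pull out 2^2: since 5 ≡ 5 (mod 8), (2/5) = -1, so (2/5)^2 = +1.
Reached (1/5) = 1. Collecting the sign flips along the way, the symbol is -1.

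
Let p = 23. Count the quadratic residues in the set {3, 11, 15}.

(3/23) = +1 → QR.
(11/23) = -1 → non-residue.
(15/23) = -1 → non-residue.
Total quadratic residues among the 3: 1.

1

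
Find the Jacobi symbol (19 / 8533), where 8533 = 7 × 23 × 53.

Reciprocity: 19 ≡ 3 and 8533 ≡ 1 (mod 4), so (19/8533) = +(8533/19).
Reduce top mod 19: now compute (2/19).
Pull out 2: since 19 ≡ 3 (mod 8), (2/19) = -1.
Reached (1/19) = 1. Collecting the sign flips along the way, the symbol is -1.

-1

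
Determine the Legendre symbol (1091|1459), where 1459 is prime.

Reciprocity: 1091 ≡ 3 and 1459 ≡ 3 (mod 4), so (1091/1459) = −(1459/1091).
Reduce top mod 1091: now compute (368/1091).
Pull out 2^4: since 1091 ≡ 3 (mod 8), (2/1091) = -1, so (2/1091)^4 = +1.
Reciprocity: 23 ≡ 3 and 1091 ≡ 3 (mod 4), so (23/1091) = −(1091/23).
Reduce top mod 23: now compute (10/23).
Pull out 2: since 23 ≡ 7 (mod 8), (2/23) = +1.
Reciprocity: 5 ≡ 1 and 23 ≡ 3 (mod 4), so (5/23) = +(23/5).
Reduce top mod 5: now compute (3/5).
Reciprocity: 3 ≡ 3 and 5 ≡ 1 (mod 4), so (3/5) = +(5/3).
Reduce top mod 3: now compute (2/3).
Pull out 2: since 3 ≡ 3 (mod 8), (2/3) = -1.
Reached (1/3) = 1. Collecting the sign flips along the way, the symbol is -1.

-1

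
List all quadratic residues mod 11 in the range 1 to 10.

1,3,4,5,9

Square k = 1,…,5 (k and 11−k give the same square):
1²=1, 2²=4, 3²=9, 4²≡5, 5²≡3 (mod 11).
So the quadratic residues mod 11 are {1, 3, 4, 5, 9}.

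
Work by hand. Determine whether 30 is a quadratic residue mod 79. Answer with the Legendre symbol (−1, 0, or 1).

-1

Pull out 2: since 79 ≡ 7 (mod 8), (2/79) = +1.
Reciprocity: 15 ≡ 3 and 79 ≡ 3 (mod 4), so (15/79) = −(79/15).
Reduce top mod 15: now compute (4/15).
Pull out 2^2: since 15 ≡ 7 (mod 8), (2/15) = +1, so (2/15)^2 = +1.
Reached (1/15) = 1. Collecting the sign flips along the way, the symbol is -1.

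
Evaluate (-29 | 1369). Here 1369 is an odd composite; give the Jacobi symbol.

First reduce: -29 ≡ 1340 (mod 1369).
Pull out 2^2: since 1369 ≡ 1 (mod 8), (2/1369) = +1, so (2/1369)^2 = +1.
Reciprocity: 335 ≡ 3 and 1369 ≡ 1 (mod 4), so (335/1369) = +(1369/335).
Reduce top mod 335: now compute (29/335).
Reciprocity: 29 ≡ 1 and 335 ≡ 3 (mod 4), so (29/335) = +(335/29).
Reduce top mod 29: now compute (16/29).
Pull out 2^4: since 29 ≡ 5 (mod 8), (2/29) = -1, so (2/29)^4 = +1.
Reached (1/29) = 1. Collecting the sign flips along the way, the symbol is +1.

1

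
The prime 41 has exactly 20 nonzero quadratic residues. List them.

Square k = 1,…,20 (k and 41−k give the same square):
1²=1, 2²=4, 3²=9, 4²=16, 5²=25, 6²=36, 7²≡8, 8²≡23, 9²≡40, 10²≡18, 11²≡39, 12²≡21, 13²≡5, 14²≡32, 15²≡20, 16²≡10, 17²≡2, 18²≡37, 19²≡33, 20²≡31 (mod 41).
So the quadratic residues mod 41 are {1, 2, 4, 5, 8, 9, 10, 16, 18, 20, 21, 23, 25, 31, 32, 33, 36, 37, 39, 40}.

1,2,4,5,8,9,10,16,18,20,21,23,25,31,32,33,36,37,39,40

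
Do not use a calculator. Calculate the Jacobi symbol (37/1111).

Reciprocity: 37 ≡ 1 and 1111 ≡ 3 (mod 4), so (37/1111) = +(1111/37).
Reduce top mod 37: now compute (1/37).
Reached (1/37) = 1. Collecting the sign flips along the way, the symbol is +1.

1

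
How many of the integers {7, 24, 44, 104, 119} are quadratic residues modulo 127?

2

(7/127) = -1 → non-residue.
(24/127) = -1 → non-residue.
(44/127) = +1 → QR.
(104/127) = +1 → QR.
(119/127) = -1 → non-residue.
Total quadratic residues among the 5: 2.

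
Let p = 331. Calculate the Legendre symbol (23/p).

Reciprocity: 23 ≡ 3 and 331 ≡ 3 (mod 4), so (23/331) = −(331/23).
Reduce top mod 23: now compute (9/23).
Reciprocity: 9 ≡ 1 and 23 ≡ 3 (mod 4), so (9/23) = +(23/9).
Reduce top mod 9: now compute (5/9).
Reciprocity: 5 ≡ 1 and 9 ≡ 1 (mod 4), so (5/9) = +(9/5).
Reduce top mod 5: now compute (4/5).
Pull out 2^2: since 5 ≡ 5 (mod 8), (2/5) = -1, so (2/5)^2 = +1.
Reached (1/5) = 1. Collecting the sign flips along the way, the symbol is -1.

-1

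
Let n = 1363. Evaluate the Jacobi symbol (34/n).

1

Pull out 2: since 1363 ≡ 3 (mod 8), (2/1363) = -1.
Reciprocity: 17 ≡ 1 and 1363 ≡ 3 (mod 4), so (17/1363) = +(1363/17).
Reduce top mod 17: now compute (3/17).
Reciprocity: 3 ≡ 3 and 17 ≡ 1 (mod 4), so (3/17) = +(17/3).
Reduce top mod 3: now compute (2/3).
Pull out 2: since 3 ≡ 3 (mod 8), (2/3) = -1.
Reached (1/3) = 1. Collecting the sign flips along the way, the symbol is +1.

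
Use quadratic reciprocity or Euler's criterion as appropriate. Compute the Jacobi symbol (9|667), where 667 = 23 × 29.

Reciprocity: 9 ≡ 1 and 667 ≡ 3 (mod 4), so (9/667) = +(667/9).
Reduce top mod 9: now compute (1/9).
Reached (1/9) = 1. Collecting the sign flips along the way, the symbol is +1.

1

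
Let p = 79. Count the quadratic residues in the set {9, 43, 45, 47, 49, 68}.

(9/79) = +1 → QR.
(43/79) = -1 → non-residue.
(45/79) = +1 → QR.
(47/79) = -1 → non-residue.
(49/79) = +1 → QR.
(68/79) = -1 → non-residue.
Total quadratic residues among the 6: 3.

3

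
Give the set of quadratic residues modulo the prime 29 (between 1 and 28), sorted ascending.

1 4 5 6 7 9 13 16 20 22 23 24 25 28

Square k = 1,…,14 (k and 29−k give the same square):
1²=1, 2²=4, 3²=9, 4²=16, 5²=25, 6²≡7, 7²≡20, 8²≡6, 9²≡23, 10²≡13, 11²≡5, 12²≡28, 13²≡24, 14²≡22 (mod 29).
So the quadratic residues mod 29 are {1, 4, 5, 6, 7, 9, 13, 16, 20, 22, 23, 24, 25, 28}.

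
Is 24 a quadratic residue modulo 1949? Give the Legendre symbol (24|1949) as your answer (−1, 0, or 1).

1

Pull out 2^3: since 1949 ≡ 5 (mod 8), (2/1949) = -1, so (2/1949)^3 = -1.
Reciprocity: 3 ≡ 3 and 1949 ≡ 1 (mod 4), so (3/1949) = +(1949/3).
Reduce top mod 3: now compute (2/3).
Pull out 2: since 3 ≡ 3 (mod 8), (2/3) = -1.
Reached (1/3) = 1. Collecting the sign flips along the way, the symbol is +1.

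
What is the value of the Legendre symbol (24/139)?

Pull out 2^3: since 139 ≡ 3 (mod 8), (2/139) = -1, so (2/139)^3 = -1.
Reciprocity: 3 ≡ 3 and 139 ≡ 3 (mod 4), so (3/139) = −(139/3).
Reduce top mod 3: now compute (1/3).
Reached (1/3) = 1. Collecting the sign flips along the way, the symbol is +1.

1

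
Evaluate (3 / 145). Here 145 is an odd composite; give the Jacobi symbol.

1

Reciprocity: 3 ≡ 3 and 145 ≡ 1 (mod 4), so (3/145) = +(145/3).
Reduce top mod 3: now compute (1/3).
Reached (1/3) = 1. Collecting the sign flips along the way, the symbol is +1.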